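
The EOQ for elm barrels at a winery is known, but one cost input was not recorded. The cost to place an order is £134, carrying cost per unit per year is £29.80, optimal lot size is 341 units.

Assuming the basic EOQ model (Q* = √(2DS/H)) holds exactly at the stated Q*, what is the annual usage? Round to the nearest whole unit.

12,930 units per year

From Q* = √(2DS/H) ⇒ Q*² = 2DS/H.
D = Q²H / (2S) = 341² × 29.8 / (2 × 134) = 12,929.75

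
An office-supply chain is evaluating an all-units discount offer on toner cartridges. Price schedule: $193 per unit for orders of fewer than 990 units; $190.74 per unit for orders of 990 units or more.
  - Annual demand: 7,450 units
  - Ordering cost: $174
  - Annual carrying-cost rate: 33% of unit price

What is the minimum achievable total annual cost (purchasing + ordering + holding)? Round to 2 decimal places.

$1,450,700.01

H₁ = 33%×$193 = $63.6900;  H₂ = 33%×$190.74 = $62.9442
EOQ₁ = √(2×7,450×174/63.6900) = 201.76  (< 990, feasible at tier 1)
EOQ₂ = √(2×7,450×174/62.9442) = 202.95  (< 990 → use Q = 990 at tier-2 price)
TC(tier 1 (EOQ₁), Q≈201.8) = $1,450,700.01
TC(tier 2, Q≈990.0) = $1,453,479.77
Minimum at tier 1 (EOQ₁): $1,450,700.01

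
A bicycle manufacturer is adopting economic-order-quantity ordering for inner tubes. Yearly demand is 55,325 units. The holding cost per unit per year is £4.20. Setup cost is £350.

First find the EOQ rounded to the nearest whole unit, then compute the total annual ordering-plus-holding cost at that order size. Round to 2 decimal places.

£12,753.65

EOQ = √(2DS/H) = √(2 × 55,325 × 350 / 4.2)
    = √(9,220,833.33) ≈ 3,036.58 → Q = 3,037 units
Orders/yr = 55,325/3,037 = 18.217; ordering cost = 18.217 × £350 = £6,375.95
Average inventory = 3,037/2 = 1518.5; holding cost = 1518.5 × £4.2 = £6,377.70
Total = £6,375.95 + £6,377.70 = £12,753.65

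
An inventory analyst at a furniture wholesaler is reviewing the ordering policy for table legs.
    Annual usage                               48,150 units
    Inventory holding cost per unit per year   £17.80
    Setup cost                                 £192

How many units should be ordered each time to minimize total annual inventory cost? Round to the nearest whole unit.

Optimal lot size Q* = (2 × 48,150 × £192 / £17.8)^½ ≈ 1,019.19

1,019 units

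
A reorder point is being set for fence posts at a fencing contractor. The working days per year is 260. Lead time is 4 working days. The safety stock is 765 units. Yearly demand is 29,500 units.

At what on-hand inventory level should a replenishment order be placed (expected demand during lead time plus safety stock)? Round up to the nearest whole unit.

Daily demand d = 29,500 / 260 = 113.462 units/day
Demand during lead time = 113.462 × 4 = 453.85
Reorder point = 453.85 + 765 = 1,218.85 → round up

1,219 units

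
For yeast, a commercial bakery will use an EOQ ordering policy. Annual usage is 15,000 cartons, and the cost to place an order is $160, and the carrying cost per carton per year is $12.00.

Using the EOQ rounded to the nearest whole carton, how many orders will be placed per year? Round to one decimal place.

EOQ = √(2DS/H) = √(2 × 15,000 × 160 / 12)
    = √(400,000.00) ≈ 632.46 → Q = 632
N = D/Q = 15,000/632 ≈ 23.734 orders/yr

23.7 orders per year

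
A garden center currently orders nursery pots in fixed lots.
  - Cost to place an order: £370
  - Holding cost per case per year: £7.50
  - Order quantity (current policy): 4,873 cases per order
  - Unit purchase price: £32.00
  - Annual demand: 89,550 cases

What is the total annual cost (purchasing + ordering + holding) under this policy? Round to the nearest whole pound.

Orders/yr = 89,550/4,873 = 18.377; ordering cost = 18.377 × £370 = £6,799.40
Average inventory = 4,873/2 = 2436.5; holding cost = 2436.5 × £7.5 = £18,273.75
Purchase cost = D·C = 89,550 × 32 = £2,865,600.00
Total = £6,799.40 + £18,273.75 + £2,865,600.00 = £2,890,673.15

£2,890,673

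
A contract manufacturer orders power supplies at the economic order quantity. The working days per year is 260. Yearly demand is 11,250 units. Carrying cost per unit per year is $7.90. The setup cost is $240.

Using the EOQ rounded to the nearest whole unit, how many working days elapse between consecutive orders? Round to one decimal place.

Q* = √(2·D·S / H) = √(2·11,250·240 / 7.9) = √683,544.3 ≈ 826.77 → Q = 827 units
T = Q/D × 260 days = 827/11,250 × 260 = 19.113 days

19.1 days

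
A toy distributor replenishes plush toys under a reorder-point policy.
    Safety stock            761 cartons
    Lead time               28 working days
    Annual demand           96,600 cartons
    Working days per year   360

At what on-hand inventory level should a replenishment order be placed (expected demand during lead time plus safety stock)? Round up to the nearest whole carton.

Daily demand d = 96,600 / 360 = 268.333 cartons/day
Demand during lead time = 268.333 × 28 = 7,513.33
Reorder point = 7,513.33 + 761 = 8,274.33 → round up

8,275 cartons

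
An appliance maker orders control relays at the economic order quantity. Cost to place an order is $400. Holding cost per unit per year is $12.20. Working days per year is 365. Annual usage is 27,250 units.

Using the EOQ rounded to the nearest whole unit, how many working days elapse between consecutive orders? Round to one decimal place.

17.9 days

Q* = √(2·D·S / H) = √(2·27,250·400 / 12.2) = √1,786,885.2 ≈ 1,336.74 → Q = 1,337 units
Cycle time = (working days × Q)/D = (365 × 1,337) / 27,250 = 17.908 days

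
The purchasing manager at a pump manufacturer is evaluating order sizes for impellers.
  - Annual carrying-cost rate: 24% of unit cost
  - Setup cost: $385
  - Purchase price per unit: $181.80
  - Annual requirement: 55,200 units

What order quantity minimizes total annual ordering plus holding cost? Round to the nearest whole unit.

987 units

Holding cost per unit per year: H = 24% × $181.8 = $43.6320
2DS/H = 2·55,200·385/43.632 = 974,147.41
EOQ = √974,147.41 ≈ 986.99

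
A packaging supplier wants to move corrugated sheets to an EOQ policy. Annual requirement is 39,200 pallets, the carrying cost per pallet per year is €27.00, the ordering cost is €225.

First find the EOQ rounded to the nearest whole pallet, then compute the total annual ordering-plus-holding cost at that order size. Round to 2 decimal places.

€21,823.84

Q* = √(2·D·S / H) = √(2·39,200·225 / 27) = √653,333.3 ≈ 808.29 → Q = 808 pallets
Orders/yr = 39,200/808 = 48.515; ordering cost = 48.515 × €225 = €10,915.84
Average inventory = 808/2 = 404; holding cost = 404 × €27 = €10,908.00
Total = €10,915.84 + €10,908.00 = €21,823.84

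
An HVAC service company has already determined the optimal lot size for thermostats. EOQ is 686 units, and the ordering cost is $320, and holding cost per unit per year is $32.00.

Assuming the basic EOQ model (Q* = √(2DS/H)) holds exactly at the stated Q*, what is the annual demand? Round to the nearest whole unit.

23,530 units per year

EOQ relation: Q² = 2DS/H, so rearrange for the unknown.
D = Q²H / (2S) = 686² × 32 / (2 × 320) = 23,529.80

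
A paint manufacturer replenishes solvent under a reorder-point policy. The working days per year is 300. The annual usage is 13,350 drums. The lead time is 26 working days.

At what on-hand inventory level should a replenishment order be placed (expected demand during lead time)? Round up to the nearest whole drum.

Daily demand d = 13,350 / 300 = 44.500 drums/day
Demand during lead time = 44.500 × 26 = 1,157.00
Reorder point = 1,157.00 → round up

1,157 drums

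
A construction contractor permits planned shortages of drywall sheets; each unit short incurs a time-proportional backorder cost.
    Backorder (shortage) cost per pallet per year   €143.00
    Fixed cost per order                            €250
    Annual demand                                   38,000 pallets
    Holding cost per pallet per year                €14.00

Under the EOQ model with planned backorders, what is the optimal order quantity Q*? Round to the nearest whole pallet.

1,221 pallets

Q* = √(2DS/H) · √((H + b)/b)
   = √(2 × 38,000 × 250 / 14) · √((14 + 143) / 143)
   = 1,164.965 × 1.0478 ≈ 1,220.66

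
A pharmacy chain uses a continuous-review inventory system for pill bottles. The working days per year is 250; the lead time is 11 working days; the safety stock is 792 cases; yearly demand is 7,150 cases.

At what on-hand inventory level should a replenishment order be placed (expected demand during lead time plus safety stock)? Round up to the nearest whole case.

Daily demand d = 7,150 / 250 = 28.600 cases/day
Demand during lead time = 28.600 × 11 = 314.60
Reorder point = 314.60 + 792 = 1,106.60 → round up

1,107 cases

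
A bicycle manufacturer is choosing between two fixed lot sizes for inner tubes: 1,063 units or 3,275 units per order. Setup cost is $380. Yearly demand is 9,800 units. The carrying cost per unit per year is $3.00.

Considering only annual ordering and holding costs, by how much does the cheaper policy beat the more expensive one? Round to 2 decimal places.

$951.81

For each Q, cost = (D/Q)·S + (Q/2)·H.
TC(1,063) = (9,800/1,063)×380 + (1,063/2)×3 = $5,097.79
TC(3,275) = (9,800/3,275)×380 + (3,275/2)×3 = $6,049.60
Lots of 1,063 are cheaper by $951.81.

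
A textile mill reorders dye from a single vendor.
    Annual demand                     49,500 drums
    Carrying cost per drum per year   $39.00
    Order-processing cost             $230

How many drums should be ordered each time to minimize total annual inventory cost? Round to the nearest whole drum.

764 drums

2DS/H = 2·49,500·230/39 = 583,846.15
EOQ = √583,846.15 ≈ 764.10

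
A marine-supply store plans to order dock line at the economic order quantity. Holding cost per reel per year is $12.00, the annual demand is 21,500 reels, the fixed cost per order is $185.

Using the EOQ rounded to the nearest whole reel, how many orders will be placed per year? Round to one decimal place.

26.4 orders per year

EOQ = √(2DS/H) = √(2 × 21,500 × 185 / 12)
    = √(662,916.67) ≈ 814.20 → Q = 814
N = D/Q = 21,500/814 ≈ 26.413 orders/yr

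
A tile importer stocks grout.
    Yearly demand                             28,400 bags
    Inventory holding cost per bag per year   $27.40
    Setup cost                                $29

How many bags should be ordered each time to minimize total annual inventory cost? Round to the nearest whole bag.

Optimal lot size Q* = (2 × 28,400 × $29 / $27.4)^½ ≈ 245.19

245 bags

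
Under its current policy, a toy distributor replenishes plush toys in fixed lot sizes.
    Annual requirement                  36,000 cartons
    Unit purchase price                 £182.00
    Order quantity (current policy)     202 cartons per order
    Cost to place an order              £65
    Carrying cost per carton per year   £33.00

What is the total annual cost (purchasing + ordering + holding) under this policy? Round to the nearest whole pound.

Orders/yr = 36,000/202 = 178.218; ordering cost = 178.218 × £65 = £11,584.16
Average inventory = 202/2 = 101; holding cost = 101 × £33 = £3,333.00
Purchase cost = D·C = 36,000 × 182 = £6,552,000.00
Total = £11,584.16 + £3,333.00 + £6,552,000.00 = £6,566,917.16

£6,566,917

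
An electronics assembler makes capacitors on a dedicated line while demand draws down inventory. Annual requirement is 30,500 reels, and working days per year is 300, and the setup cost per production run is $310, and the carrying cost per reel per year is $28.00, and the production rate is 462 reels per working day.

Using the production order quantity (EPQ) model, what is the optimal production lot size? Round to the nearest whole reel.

Daily demand d = 30,500/300 = 101.667; p = 462; 1 − d/p = 0.77994
EPQ = √(2DS / (H(1 − d/p)))
    = √(2 × 30,500 × 310 / (28 × 0.77994)) ≈ 930.54

931 reels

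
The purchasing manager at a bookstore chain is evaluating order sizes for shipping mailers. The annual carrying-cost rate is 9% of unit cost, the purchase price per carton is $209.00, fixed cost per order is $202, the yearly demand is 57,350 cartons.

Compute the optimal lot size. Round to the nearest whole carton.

Holding cost per carton per year: H = 9% × $209 = $18.8100
Q* = √(2·D·S / H) = √(2·57,350·202 / 18.81) = √1,231,759.7 ≈ 1,109.85

1,110 cartons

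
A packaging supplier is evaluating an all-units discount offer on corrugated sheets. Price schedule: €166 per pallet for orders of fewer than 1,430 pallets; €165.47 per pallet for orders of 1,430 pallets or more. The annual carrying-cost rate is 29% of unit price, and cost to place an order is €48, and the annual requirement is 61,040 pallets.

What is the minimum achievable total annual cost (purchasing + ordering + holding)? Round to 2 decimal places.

€10,136,647.90

H₁ = 29%×€166 = €48.1400;  H₂ = 29%×€165.47 = €47.9863
EOQ₁ = √(2×61,040×48/48.1400) = 348.89  (< 1,430, feasible at tier 1)
EOQ₂ = √(2×61,040×48/47.9863) = 349.45  (< 1,430 → use Q = 1,430 at tier-2 price)
TC(tier 1 (EOQ₁), Q≈348.9) = €10,149,435.62
TC(tier 2, Q≈1,430.0) = €10,136,647.90
Minimum at tier 2: €10,136,647.90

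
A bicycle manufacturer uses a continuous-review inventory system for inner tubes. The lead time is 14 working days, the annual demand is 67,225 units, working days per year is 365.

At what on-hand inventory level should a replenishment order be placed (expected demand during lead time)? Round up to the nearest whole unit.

Daily demand d = 67,225 / 365 = 184.178 units/day
Demand during lead time = 184.178 × 14 = 2,578.49
Reorder point = 2,578.49 → round up

2,579 units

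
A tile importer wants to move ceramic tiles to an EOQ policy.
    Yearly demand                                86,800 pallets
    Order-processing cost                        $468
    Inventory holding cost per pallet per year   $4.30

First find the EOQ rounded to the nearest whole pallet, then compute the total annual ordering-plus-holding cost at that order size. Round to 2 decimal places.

$18,690.98

Q* = √(2·D·S / H) = √(2·86,800·468 / 4.3) = √18,894,139.5 ≈ 4,346.74 → Q = 4,347 pallets
Annual ordering cost = (D/Q)·S = (86,800/4,347) × 468 = $9,344.93
Annual holding cost  = (Q/2)·H = (4,347/2) × 4.3 = $9,346.05
Total = $9,344.93 + $9,346.05 = $18,690.98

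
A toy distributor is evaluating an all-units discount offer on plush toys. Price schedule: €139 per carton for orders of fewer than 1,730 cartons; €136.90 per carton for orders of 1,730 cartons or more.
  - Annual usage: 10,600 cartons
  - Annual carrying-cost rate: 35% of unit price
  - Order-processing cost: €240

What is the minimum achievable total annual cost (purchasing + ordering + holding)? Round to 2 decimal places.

€1,489,133.12

H₁ = 35%×€139 = €48.6500;  H₂ = 35%×€136.90 = €47.9150
EOQ₁ = √(2×10,600×240/48.6500) = 323.39  (< 1,730, feasible at tier 1)
EOQ₂ = √(2×10,600×240/47.9150) = 325.87  (< 1,730 → use Q = 1,730 at tier-2 price)
TC(tier 1 (EOQ₁), Q≈323.4) = €1,489,133.12
TC(tier 2, Q≈1,730.0) = €1,494,057.00
Minimum at tier 1 (EOQ₁): €1,489,133.12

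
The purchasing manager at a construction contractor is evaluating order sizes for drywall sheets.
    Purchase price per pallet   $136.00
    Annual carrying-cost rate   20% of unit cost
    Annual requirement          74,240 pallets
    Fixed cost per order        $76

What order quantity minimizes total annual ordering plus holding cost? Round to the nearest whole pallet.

Carrying cost H = $136 × 20% = $27.2000/pallet/yr
2DS/H = 2·74,240·76/27.2 = 414,870.59
EOQ = √414,870.59 ≈ 644.10

644 pallets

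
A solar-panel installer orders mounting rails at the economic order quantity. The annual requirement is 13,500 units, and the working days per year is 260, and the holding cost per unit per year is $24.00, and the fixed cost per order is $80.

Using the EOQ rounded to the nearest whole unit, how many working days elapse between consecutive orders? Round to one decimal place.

Q* = √(2·D·S / H) = √(2·13,500·80 / 24) = √90,000.0 ≈ 300.00 → Q = 300 units
T = Q/D × 260 days = 300/13,500 × 260 = 5.778 days

5.8 days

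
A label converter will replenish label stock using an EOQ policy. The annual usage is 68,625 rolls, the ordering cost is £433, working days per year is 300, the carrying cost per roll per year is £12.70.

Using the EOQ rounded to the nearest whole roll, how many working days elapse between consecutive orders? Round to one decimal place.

9.5 days

2DS/H = 2·68,625·433/12.7 = 4,679,468.50
EOQ = √4,679,468.50 ≈ 2,163.21 → Q = 2,163 rolls
Days between orders = 300 / (D/Q) = 300 / 31.727 ≈ 9.456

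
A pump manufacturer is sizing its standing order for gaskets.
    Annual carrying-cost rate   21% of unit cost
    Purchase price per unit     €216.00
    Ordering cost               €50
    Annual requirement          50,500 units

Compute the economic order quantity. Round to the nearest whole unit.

Carrying cost H = €216 × 21% = €45.3600/unit/yr
EOQ = √(2DS/H) = √(2 × 50,500 × 50 / 45.36)
    = √(111,331.57) ≈ 333.66

334 units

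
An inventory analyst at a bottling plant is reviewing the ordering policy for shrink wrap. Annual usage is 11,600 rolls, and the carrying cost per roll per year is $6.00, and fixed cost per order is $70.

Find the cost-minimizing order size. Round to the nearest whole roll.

520 rolls

Optimal lot size Q* = (2 × 11,600 × $70 / $6)^½ ≈ 520.26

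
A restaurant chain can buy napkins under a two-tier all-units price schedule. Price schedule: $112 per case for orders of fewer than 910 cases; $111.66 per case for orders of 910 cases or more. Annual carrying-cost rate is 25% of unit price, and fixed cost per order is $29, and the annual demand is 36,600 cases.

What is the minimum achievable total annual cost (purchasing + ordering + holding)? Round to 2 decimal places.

$4,100,623.70

H₁ = 25%×$112 = $28.0000;  H₂ = 25%×$111.66 = $27.9150
EOQ₁ = √(2×36,600×29/28.0000) = 275.34  (< 910, feasible at tier 1)
EOQ₂ = √(2×36,600×29/27.9150) = 275.76  (< 910 → use Q = 910 at tier-2 price)
TC(tier 1 (EOQ₁), Q≈275.3) = $4,106,909.63
TC(tier 2, Q≈910.0) = $4,100,623.70
Minimum at tier 2: $4,100,623.70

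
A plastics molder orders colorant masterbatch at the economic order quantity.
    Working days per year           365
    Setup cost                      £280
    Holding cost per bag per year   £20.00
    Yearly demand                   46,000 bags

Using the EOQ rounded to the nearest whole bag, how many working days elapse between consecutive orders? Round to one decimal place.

9.0 days

Q* = √(2·D·S / H) = √(2·46,000·280 / 20) = √1,288,000.0 ≈ 1,134.90 → Q = 1,135 bags
Cycle time = (working days × Q)/D = (365 × 1,135) / 46,000 = 9.006 days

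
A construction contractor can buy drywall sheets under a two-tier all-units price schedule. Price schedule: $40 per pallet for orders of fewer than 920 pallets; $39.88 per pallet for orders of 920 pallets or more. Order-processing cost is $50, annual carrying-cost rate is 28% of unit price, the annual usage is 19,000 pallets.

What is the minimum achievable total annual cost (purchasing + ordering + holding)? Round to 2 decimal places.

$763,889.15

H₁ = 28%×$40 = $11.2000;  H₂ = 28%×$39.88 = $11.1664
EOQ₁ = √(2×19,000×50/11.2000) = 411.88  (< 920, feasible at tier 1)
EOQ₂ = √(2×19,000×50/11.1664) = 412.50  (< 920 → use Q = 920 at tier-2 price)
TC(tier 1 (EOQ₁), Q≈411.9) = $764,613.03
TC(tier 2, Q≈920.0) = $763,889.15
Minimum at tier 2: $763,889.15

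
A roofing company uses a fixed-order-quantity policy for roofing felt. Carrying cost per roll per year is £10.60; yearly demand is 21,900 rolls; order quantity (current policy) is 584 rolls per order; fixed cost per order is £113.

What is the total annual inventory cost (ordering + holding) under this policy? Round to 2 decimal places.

£7,332.70

Ordering: D/Q × S = 21,900/584 × £113 = £4,237.50
Holding:  Q/2 × H = 584/2 × £10.6 = £3,095.20
Total = £4,237.50 + £3,095.20 = £7,332.70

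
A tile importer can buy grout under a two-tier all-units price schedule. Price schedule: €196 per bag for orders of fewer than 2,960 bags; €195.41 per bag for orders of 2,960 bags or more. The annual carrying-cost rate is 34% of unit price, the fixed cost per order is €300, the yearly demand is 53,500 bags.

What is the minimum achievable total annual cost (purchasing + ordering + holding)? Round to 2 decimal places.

€10,532,250.88

H₁ = 34%×€196 = €66.6400;  H₂ = 34%×€195.41 = €66.4394
EOQ₁ = √(2×53,500×300/66.6400) = 694.04  (< 2,960, feasible at tier 1)
EOQ₂ = √(2×53,500×300/66.4394) = 695.09  (< 2,960 → use Q = 2,960 at tier-2 price)
TC(tier 1 (EOQ₁), Q≈694.0) = €10,532,250.88
TC(tier 2, Q≈2,960.0) = €10,558,187.61
Minimum at tier 1 (EOQ₁): €10,532,250.88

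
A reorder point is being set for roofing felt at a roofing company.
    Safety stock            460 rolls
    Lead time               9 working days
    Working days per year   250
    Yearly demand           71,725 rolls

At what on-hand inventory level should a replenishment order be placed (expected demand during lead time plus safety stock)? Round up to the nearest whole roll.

Daily demand d = 71,725 / 250 = 286.900 rolls/day
Demand during lead time = 286.900 × 9 = 2,582.10
Reorder point = 2,582.10 + 460 = 3,042.10 → round up

3,043 rolls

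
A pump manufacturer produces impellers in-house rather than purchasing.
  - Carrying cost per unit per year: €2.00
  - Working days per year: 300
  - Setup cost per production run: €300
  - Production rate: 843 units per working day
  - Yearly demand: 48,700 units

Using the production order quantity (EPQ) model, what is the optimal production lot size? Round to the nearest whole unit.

4,254 units

Daily demand d = 48,700/300 = 162.333; p = 843; 1 − d/p = 0.80743
EPQ = √(2DS / (H(1 − d/p)))
    = √(2 × 48,700 × 300 / (2 × 0.80743)) ≈ 4,253.75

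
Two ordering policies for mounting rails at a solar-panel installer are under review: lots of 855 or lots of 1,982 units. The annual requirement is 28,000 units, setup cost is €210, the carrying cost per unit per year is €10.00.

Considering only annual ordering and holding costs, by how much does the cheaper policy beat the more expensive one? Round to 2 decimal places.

€1,724.51

For each Q, cost = (D/Q)·S + (Q/2)·H.
TC(855) = (28,000/855)×210 + (855/2)×10 = €11,152.19
TC(1,982) = (28,000/1,982)×210 + (1,982/2)×10 = €12,876.70
Lots of 855 are cheaper by €1,724.51.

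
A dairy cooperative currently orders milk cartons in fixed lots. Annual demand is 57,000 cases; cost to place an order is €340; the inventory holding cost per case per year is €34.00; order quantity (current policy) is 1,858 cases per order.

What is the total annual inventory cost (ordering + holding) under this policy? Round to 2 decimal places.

€42,016.57

Orders/yr = 57,000/1,858 = 30.678; ordering cost = 30.678 × €340 = €10,430.57
Average inventory = 1,858/2 = 929; holding cost = 929 × €34 = €31,586.00
Total = €10,430.57 + €31,586.00 = €42,016.57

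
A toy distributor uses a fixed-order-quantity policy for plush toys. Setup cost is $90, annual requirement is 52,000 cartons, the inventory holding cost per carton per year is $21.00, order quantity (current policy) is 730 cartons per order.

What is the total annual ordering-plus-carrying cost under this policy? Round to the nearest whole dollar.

$14,076

Ordering: D/Q × S = 52,000/730 × $90 = $6,410.96
Holding:  Q/2 × H = 730/2 × $21 = $7,665.00
Total = $6,410.96 + $7,665.00 = $14,075.96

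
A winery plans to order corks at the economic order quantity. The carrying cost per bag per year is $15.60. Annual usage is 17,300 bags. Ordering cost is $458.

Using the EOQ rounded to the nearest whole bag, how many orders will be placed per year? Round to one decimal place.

Q* = √(2·D·S / H) = √(2·17,300·458 / 15.6) = √1,015,820.5 ≈ 1,007.88 → Q = 1,008
Orders per year = D/Q = 17,300 / 1,008 = 17.163

17.2 orders per year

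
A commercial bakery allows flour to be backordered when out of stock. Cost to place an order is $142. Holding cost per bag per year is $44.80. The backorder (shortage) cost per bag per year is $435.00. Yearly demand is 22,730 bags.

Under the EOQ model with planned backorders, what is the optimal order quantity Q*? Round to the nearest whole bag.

Q* = √(2DS/H) · √((H + b)/b)
   = √(2 × 22,730 × 142 / 44.8) · √((44.8 + 435) / 435)
   = 379.594 × 1.0502 ≈ 398.66

399 bags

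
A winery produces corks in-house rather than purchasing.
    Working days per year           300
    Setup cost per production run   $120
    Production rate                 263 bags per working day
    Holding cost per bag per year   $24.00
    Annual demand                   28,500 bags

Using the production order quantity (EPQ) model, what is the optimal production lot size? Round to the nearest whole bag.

668 bags

d = 28,500/300 = 95.0000 bags/day;  effective holding cost H(1 − d/p) = 24·(1 − 95.0000/263) = 15.33080
Q* = √(2DS / H_eff) = √(2·28,500·120 / 15.33080) ≈ 667.95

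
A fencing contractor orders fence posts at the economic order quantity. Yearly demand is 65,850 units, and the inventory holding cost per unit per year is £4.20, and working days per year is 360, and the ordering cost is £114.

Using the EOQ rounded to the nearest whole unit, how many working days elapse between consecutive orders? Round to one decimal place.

2DS/H = 2·65,850·114/4.2 = 3,574,714.29
EOQ = √3,574,714.29 ≈ 1,890.69 → Q = 1,891 units
T = Q/D × 360 days = 1,891/65,850 × 360 = 10.338 days

10.3 days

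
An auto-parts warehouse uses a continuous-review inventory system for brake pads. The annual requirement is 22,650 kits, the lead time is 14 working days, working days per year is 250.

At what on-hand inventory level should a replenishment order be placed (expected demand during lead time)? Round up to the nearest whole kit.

1,269 kits

Daily demand d = 22,650 / 250 = 90.600 kits/day
Demand during lead time = 90.600 × 14 = 1,268.40
Reorder point = 1,268.40 → round up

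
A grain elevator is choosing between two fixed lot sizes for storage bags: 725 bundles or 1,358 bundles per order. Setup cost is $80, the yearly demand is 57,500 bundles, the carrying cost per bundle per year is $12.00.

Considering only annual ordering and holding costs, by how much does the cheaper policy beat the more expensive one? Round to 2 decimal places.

$840.51

For each Q, cost = (D/Q)·S + (Q/2)·H.
TC(725) = (57,500/725)×80 + (725/2)×12 = $10,694.83
TC(1,358) = (57,500/1,358)×80 + (1,358/2)×12 = $11,535.33
Lots of 725 are cheaper by $840.51.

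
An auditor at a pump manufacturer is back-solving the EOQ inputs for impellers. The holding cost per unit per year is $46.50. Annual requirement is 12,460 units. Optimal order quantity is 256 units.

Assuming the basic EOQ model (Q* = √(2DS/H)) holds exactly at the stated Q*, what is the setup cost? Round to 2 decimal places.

EOQ relation: Q² = 2DS/H, so rearrange for the unknown.
S = Q²H / (2D) = 256² × 46.5 / (2 × 12,460) = 122.2883

$122.29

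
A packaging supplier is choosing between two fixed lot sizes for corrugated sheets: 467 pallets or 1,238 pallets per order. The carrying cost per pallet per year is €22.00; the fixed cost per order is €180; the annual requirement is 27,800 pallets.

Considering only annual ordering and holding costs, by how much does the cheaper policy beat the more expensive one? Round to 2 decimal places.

For each Q, cost = (D/Q)·S + (Q/2)·H.
TC(467) = (27,800/467)×180 + (467/2)×22 = €15,852.20
TC(1,238) = (27,800/1,238)×180 + (1,238/2)×22 = €17,660.00
Lots of 467 are cheaper by €1,807.80.

€1,807.80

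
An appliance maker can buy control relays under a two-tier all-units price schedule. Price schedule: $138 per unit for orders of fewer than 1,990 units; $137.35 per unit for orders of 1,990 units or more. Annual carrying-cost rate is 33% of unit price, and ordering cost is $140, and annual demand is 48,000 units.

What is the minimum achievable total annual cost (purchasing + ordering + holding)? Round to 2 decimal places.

H₁ = 33%×$138 = $45.5400;  H₂ = 33%×$137.35 = $45.3255
EOQ₁ = √(2×48,000×140/45.5400) = 543.25  (< 1,990, feasible at tier 1)
EOQ₂ = √(2×48,000×140/45.3255) = 544.54  (< 1,990 → use Q = 1,990 at tier-2 price)
TC(tier 1 (EOQ₁), Q≈543.3) = $6,648,739.80
TC(tier 2, Q≈1,990.0) = $6,641,275.76
Minimum at tier 2: $6,641,275.76

$6,641,275.76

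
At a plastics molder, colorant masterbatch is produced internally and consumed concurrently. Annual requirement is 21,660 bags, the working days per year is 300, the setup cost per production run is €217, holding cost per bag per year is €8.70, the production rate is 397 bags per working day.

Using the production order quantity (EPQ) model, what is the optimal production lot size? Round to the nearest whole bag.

1,149 bags

Daily demand d = 21,660/300 = 72.200; p = 397; 1 − d/p = 0.81814
EPQ = √(2DS / (H(1 − d/p)))
    = √(2 × 21,660 × 217 / (8.7 × 0.81814)) ≈ 1,149.22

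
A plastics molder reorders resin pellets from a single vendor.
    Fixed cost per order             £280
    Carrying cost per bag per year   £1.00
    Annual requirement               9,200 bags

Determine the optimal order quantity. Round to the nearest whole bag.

2,270 bags

Q* = √(2·D·S / H) = √(2·9,200·280 / 1) = √5,152,000.0 ≈ 2,269.80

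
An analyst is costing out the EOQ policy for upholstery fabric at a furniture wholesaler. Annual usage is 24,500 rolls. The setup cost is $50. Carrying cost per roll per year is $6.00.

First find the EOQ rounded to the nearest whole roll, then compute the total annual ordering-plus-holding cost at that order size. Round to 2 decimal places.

EOQ = √(2DS/H) = √(2 × 24,500 × 50 / 6)
    = √(408,333.33) ≈ 639.01 → Q = 639 rolls
Orders/yr = 24,500/639 = 38.341; ordering cost = 38.341 × $50 = $1,917.06
Average inventory = 639/2 = 319.5; holding cost = 319.5 × $6 = $1,917.00
Total = $1,917.06 + $1,917.00 = $3,834.06

$3,834.06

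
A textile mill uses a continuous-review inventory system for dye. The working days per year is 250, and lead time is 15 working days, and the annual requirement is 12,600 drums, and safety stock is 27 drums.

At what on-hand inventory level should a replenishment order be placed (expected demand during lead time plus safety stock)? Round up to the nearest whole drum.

783 drums

Daily demand d = 12,600 / 250 = 50.400 drums/day
Demand during lead time = 50.400 × 15 = 756.00
Reorder point = 756.00 + 27 = 783.00 → round up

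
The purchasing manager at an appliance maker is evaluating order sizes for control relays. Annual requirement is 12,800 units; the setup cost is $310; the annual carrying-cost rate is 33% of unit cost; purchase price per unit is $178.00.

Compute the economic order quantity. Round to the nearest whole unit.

368 units

Carrying cost H = $178 × 33% = $58.7400/unit/yr
2DS/H = 2·12,800·310/58.74 = 135,103.85
EOQ = √135,103.85 ≈ 367.56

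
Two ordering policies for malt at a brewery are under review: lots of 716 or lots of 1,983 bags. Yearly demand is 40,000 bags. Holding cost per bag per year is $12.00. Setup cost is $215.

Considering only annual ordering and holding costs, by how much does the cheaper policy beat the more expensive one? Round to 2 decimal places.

TC(Q) = (D/Q)S + (Q/2)H
TC(716) = (40,000/716)×215 + (716/2)×12 = $16,307.17
TC(1,983) = (40,000/1,983)×215 + (1,983/2)×12 = $16,234.86
Cheaper: Q = 1,983.  Difference = $72.31

$72.31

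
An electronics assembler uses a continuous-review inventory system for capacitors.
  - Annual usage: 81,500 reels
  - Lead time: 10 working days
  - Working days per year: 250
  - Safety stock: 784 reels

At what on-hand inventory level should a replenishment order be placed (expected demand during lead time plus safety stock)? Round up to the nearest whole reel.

4,044 reels

Daily demand d = 81,500 / 250 = 326.000 reels/day
Demand during lead time = 326.000 × 10 = 3,260.00
Reorder point = 3,260.00 + 784 = 4,044.00 → round up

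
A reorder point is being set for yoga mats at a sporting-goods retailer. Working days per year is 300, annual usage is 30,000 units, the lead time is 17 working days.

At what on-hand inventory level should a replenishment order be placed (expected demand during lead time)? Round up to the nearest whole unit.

Daily demand d = 30,000 / 300 = 100.000 units/day
Demand during lead time = 100.000 × 17 = 1,700.00
Reorder point = 1,700.00 → round up

1,700 units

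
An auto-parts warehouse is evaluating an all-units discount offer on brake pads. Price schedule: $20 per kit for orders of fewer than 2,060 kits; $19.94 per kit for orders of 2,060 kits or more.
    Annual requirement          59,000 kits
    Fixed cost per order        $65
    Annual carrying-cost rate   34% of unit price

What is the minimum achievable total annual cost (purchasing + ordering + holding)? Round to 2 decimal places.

$1,185,304.64

H₁ = 34%×$20 = $6.8000;  H₂ = 34%×$19.94 = $6.7796
EOQ₁ = √(2×59,000×65/6.8000) = 1,062.05  (< 2,060, feasible at tier 1)
EOQ₂ = √(2×59,000×65/6.7796) = 1,063.64  (< 2,060 → use Q = 2,060 at tier-2 price)
TC(tier 1 (EOQ₁), Q≈1,062.0) = $1,187,221.91
TC(tier 2, Q≈2,060.0) = $1,185,304.64
Minimum at tier 2: $1,185,304.64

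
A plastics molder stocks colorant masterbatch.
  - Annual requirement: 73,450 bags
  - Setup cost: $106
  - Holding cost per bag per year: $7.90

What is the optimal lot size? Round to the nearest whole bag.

EOQ = √(2DS/H) = √(2 × 73,450 × 106 / 7.9)
    = √(1,971,063.29) ≈ 1,403.95

1,404 bags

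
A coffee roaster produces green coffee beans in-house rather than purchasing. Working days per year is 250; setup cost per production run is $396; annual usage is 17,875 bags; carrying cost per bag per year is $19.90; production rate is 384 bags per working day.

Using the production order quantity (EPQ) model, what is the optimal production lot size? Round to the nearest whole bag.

935 bags

Daily demand d = 17,875/250 = 71.500; p = 384; 1 − d/p = 0.81380
EPQ = √(2DS / (H(1 − d/p)))
    = √(2 × 17,875 × 396 / (19.9 × 0.81380)) ≈ 934.97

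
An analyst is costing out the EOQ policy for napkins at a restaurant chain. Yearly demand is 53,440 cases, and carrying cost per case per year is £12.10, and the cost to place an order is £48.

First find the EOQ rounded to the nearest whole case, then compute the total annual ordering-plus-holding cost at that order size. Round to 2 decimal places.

Q* = √(2·D·S / H) = √(2·53,440·48 / 12.1) = √423,986.8 ≈ 651.14 → Q = 651 cases
Annual ordering cost = (D/Q)·S = (53,440/651) × 48 = £3,940.28
Annual holding cost  = (Q/2)·H = (651/2) × 12.1 = £3,938.55
Total = £3,940.28 + £3,938.55 = £7,878.83

£7,878.83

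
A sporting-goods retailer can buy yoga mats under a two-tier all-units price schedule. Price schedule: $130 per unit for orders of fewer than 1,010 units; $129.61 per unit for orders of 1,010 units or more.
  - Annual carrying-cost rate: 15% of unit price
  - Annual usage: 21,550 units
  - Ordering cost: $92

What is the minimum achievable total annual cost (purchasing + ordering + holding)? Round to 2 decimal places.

H₁ = 15%×$130 = $19.5000;  H₂ = 15%×$129.61 = $19.4415
EOQ₁ = √(2×21,550×92/19.5000) = 450.94  (< 1,010, feasible at tier 1)
EOQ₂ = √(2×21,550×92/19.4415) = 451.61  (< 1,010 → use Q = 1,010 at tier-2 price)
TC(tier 1 (EOQ₁), Q≈450.9) = $2,810,293.26
TC(tier 2, Q≈1,010.0) = $2,804,876.43
Minimum at tier 2: $2,804,876.43

$2,804,876.43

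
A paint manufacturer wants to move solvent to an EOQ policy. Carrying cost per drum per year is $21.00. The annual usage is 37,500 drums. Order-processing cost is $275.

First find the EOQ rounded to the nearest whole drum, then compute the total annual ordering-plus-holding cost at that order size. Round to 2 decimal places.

EOQ = √(2DS/H) = √(2 × 37,500 × 275 / 21)
    = √(982,142.86) ≈ 991.03 → Q = 991 drums
Annual ordering cost = (D/Q)·S = (37,500/991) × 275 = $10,406.16
Annual holding cost  = (Q/2)·H = (991/2) × 21 = $10,405.50
Total = $10,406.16 + $10,405.50 = $20,811.66

$20,811.66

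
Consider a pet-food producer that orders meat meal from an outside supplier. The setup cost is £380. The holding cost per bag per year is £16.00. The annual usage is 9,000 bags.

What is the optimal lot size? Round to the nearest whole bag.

2DS/H = 2·9,000·380/16 = 427,500.00
EOQ = √427,500.00 ≈ 653.83

654 bags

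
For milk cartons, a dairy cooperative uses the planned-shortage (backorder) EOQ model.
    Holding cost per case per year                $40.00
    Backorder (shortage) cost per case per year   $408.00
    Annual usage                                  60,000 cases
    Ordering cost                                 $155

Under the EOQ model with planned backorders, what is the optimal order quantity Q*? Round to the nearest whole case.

Q* = √(2DS/H) · √((H + b)/b)
   = √(2 × 60,000 × 155 / 40) · √((40 + 408) / 408)
   = 681.909 × 1.0479 ≈ 714.55

715 cases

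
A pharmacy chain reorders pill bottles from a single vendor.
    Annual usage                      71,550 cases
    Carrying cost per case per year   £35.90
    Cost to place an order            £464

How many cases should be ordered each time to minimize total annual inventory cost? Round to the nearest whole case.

Q* = √(2·D·S / H) = √(2·71,550·464 / 35.9) = √1,849,537.6 ≈ 1,359.98

1,360 cases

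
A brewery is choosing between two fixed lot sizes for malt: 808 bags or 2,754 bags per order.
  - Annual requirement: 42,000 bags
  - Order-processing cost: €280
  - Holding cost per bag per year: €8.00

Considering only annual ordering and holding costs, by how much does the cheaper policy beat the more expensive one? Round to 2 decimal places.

Annual cost at Q: ordering D·S/Q plus holding Q·H/2.
TC(808) = (42,000/808)×280 + (808/2)×8 = €17,786.46
TC(2,754) = (42,000/2,754)×280 + (2,754/2)×8 = €15,286.15
Lots of 2,754 are cheaper by €2,500.30.

€2,500.30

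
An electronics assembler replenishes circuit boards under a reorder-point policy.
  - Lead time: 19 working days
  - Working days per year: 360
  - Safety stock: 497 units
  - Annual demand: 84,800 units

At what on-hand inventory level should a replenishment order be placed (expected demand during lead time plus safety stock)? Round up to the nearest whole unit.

4,973 units

Daily demand d = 84,800 / 360 = 235.556 units/day
Demand during lead time = 235.556 × 19 = 4,475.56
Reorder point = 4,475.56 + 497 = 4,972.56 → round up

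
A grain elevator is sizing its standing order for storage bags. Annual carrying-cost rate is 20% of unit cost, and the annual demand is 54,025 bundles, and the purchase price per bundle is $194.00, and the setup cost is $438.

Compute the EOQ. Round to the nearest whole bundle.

Holding cost per bundle per year: H = 20% × $194 = $38.8000
EOQ = √(2DS/H) = √(2 × 54,025 × 438 / 38.8)
    = √(1,219,739.69) ≈ 1,104.42

1,104 bundles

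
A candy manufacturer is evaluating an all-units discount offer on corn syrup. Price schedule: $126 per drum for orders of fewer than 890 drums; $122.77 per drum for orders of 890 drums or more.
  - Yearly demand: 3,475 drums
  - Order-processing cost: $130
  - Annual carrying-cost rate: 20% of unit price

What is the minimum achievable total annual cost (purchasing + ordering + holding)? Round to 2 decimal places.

$438,059.86

H₁ = 20%×$126 = $25.2000;  H₂ = 20%×$122.77 = $24.5540
EOQ₁ = √(2×3,475×130/25.2000) = 189.35  (< 890, feasible at tier 1)
EOQ₂ = √(2×3,475×130/24.5540) = 191.82  (< 890 → use Q = 890 at tier-2 price)
TC(tier 1 (EOQ₁), Q≈189.3) = $442,621.60
TC(tier 2, Q≈890.0) = $438,059.86
Minimum at tier 2: $438,059.86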